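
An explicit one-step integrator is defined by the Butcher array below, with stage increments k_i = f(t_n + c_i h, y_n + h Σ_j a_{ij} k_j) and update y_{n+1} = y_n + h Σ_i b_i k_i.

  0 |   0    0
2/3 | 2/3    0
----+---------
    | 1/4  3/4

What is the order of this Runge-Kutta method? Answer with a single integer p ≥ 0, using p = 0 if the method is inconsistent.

2

b = (1/4, 3/4)
c = (0, 2/3)
Σ b_i: 1/4·1 + 3/4·1 = 1 ✓
b·c: 3/4·2/3 = 1/2 ✓; 2 stages ⇒ order 2.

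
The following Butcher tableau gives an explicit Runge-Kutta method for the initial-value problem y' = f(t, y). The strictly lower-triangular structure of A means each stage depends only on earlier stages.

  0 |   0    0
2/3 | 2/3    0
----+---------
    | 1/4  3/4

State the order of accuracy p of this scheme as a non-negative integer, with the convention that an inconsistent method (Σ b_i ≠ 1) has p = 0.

2

b = (1/4, 3/4)
c = (0, 2/3)
Σ b_i: 1/4·1 + 3/4·1 = 1 ✓
b·c: 3/4·2/3 = 1/2 ✓; 2 stages ⇒ order 2.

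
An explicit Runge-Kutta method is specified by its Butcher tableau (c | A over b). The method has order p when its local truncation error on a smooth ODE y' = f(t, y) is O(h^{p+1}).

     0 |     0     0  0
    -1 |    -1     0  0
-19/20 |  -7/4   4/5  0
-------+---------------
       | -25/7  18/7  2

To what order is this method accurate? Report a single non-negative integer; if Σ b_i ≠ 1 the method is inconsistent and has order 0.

b = (-25/7, 18/7, 2)
c = (0, -1, -19/20)
Ac = (0, 0, -4/5)
Σ b_i: (-25/7)·1 + 18/7·1 + 2·1 = 1 ✓
b·c: 18/7·(-1) + 2·(-19/20) = -313/70 ≠ 1/2 ⇒ order 1.

1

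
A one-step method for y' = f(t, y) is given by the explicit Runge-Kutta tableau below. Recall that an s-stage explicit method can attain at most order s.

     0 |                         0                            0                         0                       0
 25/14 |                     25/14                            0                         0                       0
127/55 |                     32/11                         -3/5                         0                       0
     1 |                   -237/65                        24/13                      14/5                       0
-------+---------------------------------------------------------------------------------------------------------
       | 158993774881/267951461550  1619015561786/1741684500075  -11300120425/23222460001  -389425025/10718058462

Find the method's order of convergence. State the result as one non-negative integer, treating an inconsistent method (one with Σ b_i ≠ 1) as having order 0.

3

b = (158993774881/267951461550, 1619015561786/1741684500075, -11300120425/23222460001, -389425025/10718058462)
c = (0, 25/14, 127/55, 1)
Ac = (0, 0, -15/14, 244298/25025)
Σ b_i: 158993774881/267951461550·1 + 1619015561786/1741684500075·1 + (-11300120425/23222460001)·1 + (-389425025/10718058462)·1 = 1 ✓
b·c: 1619015561786/1741684500075·25/14 + (-11300120425/23222460001)·127/55 + (-389425025/10718058462)·1 = 1/2 ✓
b·c²: 1619015561786/1741684500075·625/196 + (-11300120425/23222460001)·16129/3025 + (-389425025/10718058462)·1 = 1/3 ✓
b·Ac: (-11300120425/23222460001)·(-15/14) + (-389425025/10718058462)·244298/25025 = 1/6 ✓
b·c³: 1619015561786/1741684500075·15625/2744 + (-11300120425/23222460001)·2048383/166375 + (-389425025/10718058462)·1 = -2019554328221/2750968338580 ≠ 1/4 ⇒ order 3.
b·(c∘Ac): (-11300120425/23222460001)·(-381/154) + (-389425025/10718058462)·244298/25025 = 828237041407/975343320042 ≠ 1/8
b·Ac²: (-11300120425/23222460001)·(-375/196) + (-389425025/10718058462)·200557172/9634625 = 1441544382281/8252905015740 ≠ 1/12
b·A²c: (-389425025/10718058462)·(-3) = 389425025/3572686154 ≠ 1/24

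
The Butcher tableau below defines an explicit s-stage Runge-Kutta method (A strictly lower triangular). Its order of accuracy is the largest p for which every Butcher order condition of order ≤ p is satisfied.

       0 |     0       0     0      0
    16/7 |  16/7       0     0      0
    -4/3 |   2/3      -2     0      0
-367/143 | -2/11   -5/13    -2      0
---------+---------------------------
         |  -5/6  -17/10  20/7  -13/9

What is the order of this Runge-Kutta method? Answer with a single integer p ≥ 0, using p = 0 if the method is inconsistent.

0

b = (-5/6, -17/10, 20/7, -13/9)
c = (0, 16/7, -4/3, -367/143)
Ac = (0, 0, -32/7, 488/273)
Σ b_i: (-5/6)·1 + (-17/10)·1 + 20/7·1 + (-13/9)·1 = -353/315 ≠ 1 ⇒ order 0.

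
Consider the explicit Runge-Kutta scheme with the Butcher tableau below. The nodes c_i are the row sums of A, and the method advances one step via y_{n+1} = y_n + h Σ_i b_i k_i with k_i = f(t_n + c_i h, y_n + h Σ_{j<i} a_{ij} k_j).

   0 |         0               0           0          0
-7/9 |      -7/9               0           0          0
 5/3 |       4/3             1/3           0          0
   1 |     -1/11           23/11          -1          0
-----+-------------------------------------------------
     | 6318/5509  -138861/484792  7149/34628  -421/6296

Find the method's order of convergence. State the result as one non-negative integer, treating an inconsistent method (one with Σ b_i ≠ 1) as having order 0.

b = (6318/5509, -138861/484792, 7149/34628, -421/6296)
c = (0, -7/9, 5/3, 1)
Ac = (0, 0, -7/27, -326/99)
Σ b_i: 6318/5509·1 + (-138861/484792)·1 + 7149/34628·1 + (-421/6296)·1 = 1 ✓
b·c: (-138861/484792)·(-7/9) + 7149/34628·5/3 + (-421/6296)·1 = 1/2 ✓
b·c²: (-138861/484792)·49/81 + 7149/34628·25/9 + (-421/6296)·1 = 1/3 ✓
b·Ac: 7149/34628·(-7/27) + (-421/6296)·(-326/99) = 1/6 ✓
b·c³: (-138861/484792)·(-343/729) + 7149/34628·125/27 + (-421/6296)·1 = 43505/42498 ≠ 1/4 ⇒ order 3.
b·(c∘Ac): 7149/34628·(-35/81) + (-421/6296)·(-326/99) = 30616/233739 ≠ 1/8
b·Ac²: 7149/34628·49/243 + (-421/6296)·(-1348/891) = 12137/84996 ≠ 1/12
b·A²c: (-421/6296)·7/27 = -2947/169992 ≠ 1/24

3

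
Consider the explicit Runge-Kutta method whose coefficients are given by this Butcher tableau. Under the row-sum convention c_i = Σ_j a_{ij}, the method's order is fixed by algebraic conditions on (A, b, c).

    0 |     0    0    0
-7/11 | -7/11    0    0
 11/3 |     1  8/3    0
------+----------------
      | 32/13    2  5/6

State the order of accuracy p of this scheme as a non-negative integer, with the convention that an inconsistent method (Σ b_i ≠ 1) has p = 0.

b = (32/13, 2, 5/6)
c = (0, -7/11, 11/3)
Ac = (0, 0, -56/33)
Σ b_i: 32/13·1 + 2·1 + 5/6·1 = 413/78 ≠ 1 ⇒ order 0.

0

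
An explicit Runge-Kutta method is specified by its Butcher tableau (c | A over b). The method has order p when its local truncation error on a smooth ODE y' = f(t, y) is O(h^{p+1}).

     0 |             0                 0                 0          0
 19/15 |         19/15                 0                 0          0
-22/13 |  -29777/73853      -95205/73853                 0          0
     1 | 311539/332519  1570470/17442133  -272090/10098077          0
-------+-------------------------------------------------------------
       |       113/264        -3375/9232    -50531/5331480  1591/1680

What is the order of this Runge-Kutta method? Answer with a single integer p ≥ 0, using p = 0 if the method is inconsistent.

4

b = (113/264, -3375/9232, -50531/5331480, 1591/1680)
c = (0, 19/15, -22/13, 1)
Ac = (0, 0, -6347/3887, 254/1591)
Σ b_i: 113/264·1 + (-3375/9232)·1 + (-50531/5331480)·1 + 1591/1680·1 = 1 ✓
b·c: (-3375/9232)·19/15 + (-50531/5331480)·(-22/13) + 1591/1680·1 = 1/2 ✓
b·c²: (-3375/9232)·361/225 + (-50531/5331480)·484/169 + 1591/1680·1 = 1/3 ✓
b·Ac: (-50531/5331480)·(-6347/3887) + 1591/1680·254/1591 = 1/6 ✓
b·c³: (-3375/9232)·6859/3375 + (-50531/5331480)·(-10648/2197) + 1591/1680·1 = 1/4 ✓
b·(c∘Ac): (-50531/5331480)·139634/50531 + 1591/1680·254/1591 = 1/8 ✓
b·Ac²: (-50531/5331480)·(-120593/58305) + 1591/1680·1606/23865 = 1/12 ✓
b·A²c: 1591/1680·70/1591 = 1/24 ✓; 4 stages ⇒ order 4.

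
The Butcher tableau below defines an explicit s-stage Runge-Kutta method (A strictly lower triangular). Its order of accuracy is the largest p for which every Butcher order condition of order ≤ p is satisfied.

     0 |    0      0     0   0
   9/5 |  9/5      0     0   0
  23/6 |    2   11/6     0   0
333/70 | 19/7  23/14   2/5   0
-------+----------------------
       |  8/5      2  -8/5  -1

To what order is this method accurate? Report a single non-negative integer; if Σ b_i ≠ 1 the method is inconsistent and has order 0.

1

b = (8/5, 2, -8/5, -1)
c = (0, 9/5, 23/6, 333/70)
Ac = (0, 0, 33/10, 943/210)
Σ b_i: 8/5·1 + 2·1 + (-8/5)·1 + (-1)·1 = 1 ✓
b·c: 2·9/5 + (-8/5)·23/6 + (-1)·333/70 = -1531/210 ≠ 1/2 ⇒ order 1.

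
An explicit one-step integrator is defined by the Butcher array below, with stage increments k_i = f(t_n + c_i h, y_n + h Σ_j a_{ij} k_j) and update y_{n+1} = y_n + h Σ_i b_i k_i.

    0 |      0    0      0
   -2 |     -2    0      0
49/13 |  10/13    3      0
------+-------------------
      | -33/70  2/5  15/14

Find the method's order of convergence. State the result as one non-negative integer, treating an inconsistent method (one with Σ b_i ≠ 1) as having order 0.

1

b = (-33/70, 2/5, 15/14)
c = (0, -2, 49/13)
Ac = (0, 0, -6)
Σ b_i: (-33/70)·1 + 2/5·1 + 15/14·1 = 1 ✓
b·c: 2/5·(-2) + 15/14·49/13 = 421/130 ≠ 1/2 ⇒ order 1.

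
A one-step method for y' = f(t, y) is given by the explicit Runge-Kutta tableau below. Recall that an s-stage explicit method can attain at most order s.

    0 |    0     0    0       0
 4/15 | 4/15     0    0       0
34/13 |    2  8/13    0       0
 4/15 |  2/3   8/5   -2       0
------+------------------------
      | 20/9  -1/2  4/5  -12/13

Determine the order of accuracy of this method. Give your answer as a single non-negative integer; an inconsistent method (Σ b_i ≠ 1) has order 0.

b = (20/9, -1/2, 4/5, -12/13)
c = (0, 4/15, 34/13, 4/15)
Ac = (0, 0, 32/195, -4684/975)
Σ b_i: 20/9·1 + (-1/2)·1 + 4/5·1 + (-12/13)·1 = 1871/1170 ≠ 1 ⇒ order 0.

0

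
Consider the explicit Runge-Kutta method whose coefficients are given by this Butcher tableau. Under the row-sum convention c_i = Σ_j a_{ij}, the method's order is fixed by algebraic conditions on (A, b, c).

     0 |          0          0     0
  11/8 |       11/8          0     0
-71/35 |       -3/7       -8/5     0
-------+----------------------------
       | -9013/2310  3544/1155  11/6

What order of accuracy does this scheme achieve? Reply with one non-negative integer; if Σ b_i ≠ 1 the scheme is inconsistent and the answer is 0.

2

b = (-9013/2310, 3544/1155, 11/6)
c = (0, 11/8, -71/35)
Ac = (0, 0, -11/5)
Σ b_i: (-9013/2310)·1 + 3544/1155·1 + 11/6·1 = 1 ✓
b·c: 3544/1155·11/8 + 11/6·(-71/35) = 1/2 ✓
b·c²: 3544/1155·121/64 + 11/6·5041/1225 = 392359/29400 ≠ 1/3 ⇒ order 2.
b·Ac: 11/6·(-11/5) = -121/30 ≠ 1/6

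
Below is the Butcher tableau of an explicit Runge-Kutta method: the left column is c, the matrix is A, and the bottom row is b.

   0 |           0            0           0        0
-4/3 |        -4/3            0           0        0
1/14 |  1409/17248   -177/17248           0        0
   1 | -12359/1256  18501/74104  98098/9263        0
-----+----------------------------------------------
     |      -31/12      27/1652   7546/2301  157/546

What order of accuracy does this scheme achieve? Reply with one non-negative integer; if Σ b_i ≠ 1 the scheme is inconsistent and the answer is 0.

b = (-31/12, 27/1652, 7546/2301, 157/546)
c = (0, -4/3, 1/14, 1)
Ac = (0, 0, 59/4312, 133/314)
Σ b_i: (-31/12)·1 + 27/1652·1 + 7546/2301·1 + 157/546·1 = 1 ✓
b·c: 27/1652·(-4/3) + 7546/2301·1/14 + 157/546·1 = 1/2 ✓
b·c²: 27/1652·16/9 + 7546/2301·1/196 + 157/546·1 = 1/3 ✓
b·Ac: 7546/2301·59/4312 + 157/546·133/314 = 1/6 ✓
b·c³: 27/1652·(-64/27) + 7546/2301·1/2744 + 157/546·1 = 1/4 ✓
b·(c∘Ac): 7546/2301·59/60368 + 157/546·133/314 = 1/8 ✓
b·Ac²: 7546/2301·(-59/3234) + 157/546·469/942 = 1/12 ✓
b·A²c: 157/546·91/628 = 1/24 ✓; 4 stages ⇒ order 4.

4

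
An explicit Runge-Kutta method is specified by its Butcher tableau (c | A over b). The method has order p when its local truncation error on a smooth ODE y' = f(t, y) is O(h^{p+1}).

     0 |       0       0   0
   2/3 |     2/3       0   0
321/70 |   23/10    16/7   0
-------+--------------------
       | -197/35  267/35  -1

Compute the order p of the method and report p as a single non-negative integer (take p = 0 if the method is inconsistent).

b = (-197/35, 267/35, -1)
c = (0, 2/3, 321/70)
Ac = (0, 0, 32/21)
Σ b_i: (-197/35)·1 + 267/35·1 + (-1)·1 = 1 ✓
b·c: 267/35·2/3 + (-1)·321/70 = 1/2 ✓
b·c²: 267/35·4/9 + (-1)·103041/4900 = -259283/14700 ≠ 1/3 ⇒ order 2.
b·Ac: (-1)·32/21 = -32/21 ≠ 1/6

2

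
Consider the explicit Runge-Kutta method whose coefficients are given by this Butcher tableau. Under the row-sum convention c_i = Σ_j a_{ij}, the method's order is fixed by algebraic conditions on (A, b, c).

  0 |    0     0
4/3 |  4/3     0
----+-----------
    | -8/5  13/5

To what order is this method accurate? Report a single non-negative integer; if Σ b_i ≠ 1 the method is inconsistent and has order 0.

b = (-8/5, 13/5)
c = (0, 4/3)
Σ b_i: (-8/5)·1 + 13/5·1 = 1 ✓
b·c: 13/5·4/3 = 52/15 ≠ 1/2 ⇒ order 1.

1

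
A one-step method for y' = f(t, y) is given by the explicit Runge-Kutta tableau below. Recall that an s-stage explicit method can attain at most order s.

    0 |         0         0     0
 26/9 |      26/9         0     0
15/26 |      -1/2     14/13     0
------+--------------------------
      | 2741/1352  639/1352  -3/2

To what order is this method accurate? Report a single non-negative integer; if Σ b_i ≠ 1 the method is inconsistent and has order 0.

2

b = (2741/1352, 639/1352, -3/2)
c = (0, 26/9, 15/26)
Ac = (0, 0, 28/9)
Σ b_i: 2741/1352·1 + 639/1352·1 + (-3/2)·1 = 1 ✓
b·c: 639/1352·26/9 + (-3/2)·15/26 = 1/2 ✓
b·c²: 639/1352·676/81 + (-3/2)·225/676 = 41921/12168 ≠ 1/3 ⇒ order 2.
b·Ac: (-3/2)·28/9 = -14/3 ≠ 1/6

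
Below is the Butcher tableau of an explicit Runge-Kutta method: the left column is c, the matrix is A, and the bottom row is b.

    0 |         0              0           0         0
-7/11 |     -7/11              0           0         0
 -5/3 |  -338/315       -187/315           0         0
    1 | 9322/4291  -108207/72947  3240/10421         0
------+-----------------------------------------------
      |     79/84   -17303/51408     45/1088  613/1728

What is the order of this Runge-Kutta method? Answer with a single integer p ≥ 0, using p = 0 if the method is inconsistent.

4

b = (79/84, -17303/51408, 45/1088, 613/1728)
c = (0, -7/11, -5/3, 1)
Ac = (0, 0, 17/45, 261/613)
Σ b_i: 79/84·1 + (-17303/51408)·1 + 45/1088·1 + 613/1728·1 = 1 ✓
b·c: (-17303/51408)·(-7/11) + 45/1088·(-5/3) + 613/1728·1 = 1/2 ✓
b·c²: (-17303/51408)·49/121 + 45/1088·25/9 + 613/1728·1 = 1/3 ✓
b·Ac: 45/1088·17/45 + 613/1728·261/613 = 1/6 ✓
b·c³: (-17303/51408)·(-343/1331) + 45/1088·(-125/27) + 613/1728·1 = 1/4 ✓
b·(c∘Ac): 45/1088·(-17/27) + 613/1728·261/613 = 1/8 ✓
b·Ac²: 45/1088·(-119/495) + 613/1728·1773/6743 = 1/12 ✓
b·A²c: 613/1728·72/613 = 1/24 ✓; 4 stages ⇒ order 4.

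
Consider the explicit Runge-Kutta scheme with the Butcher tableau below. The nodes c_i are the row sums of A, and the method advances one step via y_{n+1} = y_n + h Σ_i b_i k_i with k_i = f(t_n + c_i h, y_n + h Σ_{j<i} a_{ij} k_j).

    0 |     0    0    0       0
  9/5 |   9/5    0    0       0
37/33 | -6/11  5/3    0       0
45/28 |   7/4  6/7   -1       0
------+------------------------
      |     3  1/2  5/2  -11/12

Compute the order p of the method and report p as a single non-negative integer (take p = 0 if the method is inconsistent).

b = (3, 1/2, 5/2, -11/12)
c = (0, 9/5, 37/33, 45/28)
Ac = (0, 0, 3, 487/1155)
Σ b_i: 3·1 + 1/2·1 + 5/2·1 + (-11/12)·1 = 61/12 ≠ 1 ⇒ order 0.

0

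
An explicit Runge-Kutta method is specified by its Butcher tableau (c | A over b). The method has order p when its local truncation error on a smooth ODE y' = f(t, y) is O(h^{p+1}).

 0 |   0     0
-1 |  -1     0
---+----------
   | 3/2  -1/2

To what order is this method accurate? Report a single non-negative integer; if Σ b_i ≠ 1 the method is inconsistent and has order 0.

2

b = (3/2, -1/2)
c = (0, -1)
Σ b_i: 3/2·1 + (-1/2)·1 = 1 ✓
b·c: (-1/2)·(-1) = 1/2 ✓; 2 stages ⇒ order 2.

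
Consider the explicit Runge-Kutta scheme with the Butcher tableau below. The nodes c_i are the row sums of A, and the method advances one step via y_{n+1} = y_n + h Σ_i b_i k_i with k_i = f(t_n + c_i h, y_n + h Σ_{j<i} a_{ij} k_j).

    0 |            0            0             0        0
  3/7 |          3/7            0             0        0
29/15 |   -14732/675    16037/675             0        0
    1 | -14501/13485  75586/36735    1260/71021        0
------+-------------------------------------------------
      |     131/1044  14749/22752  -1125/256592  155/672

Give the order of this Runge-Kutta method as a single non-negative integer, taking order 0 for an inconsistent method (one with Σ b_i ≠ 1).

4

b = (131/1044, 14749/22752, -1125/256592, 155/672)
c = (0, 3/7, 29/15, 1)
Ac = (0, 0, 2291/225, 142/155)
Σ b_i: 131/1044·1 + 14749/22752·1 + (-1125/256592)·1 + 155/672·1 = 1 ✓
b·c: 14749/22752·3/7 + (-1125/256592)·29/15 + 155/672·1 = 1/2 ✓
b·c²: 14749/22752·9/49 + (-1125/256592)·841/225 + 155/672·1 = 1/3 ✓
b·Ac: (-1125/256592)·2291/225 + 155/672·142/155 = 1/6 ✓
b·c³: 14749/22752·27/343 + (-1125/256592)·24389/3375 + 155/672·1 = 1/4 ✓
b·(c∘Ac): (-1125/256592)·66439/3375 + 155/672·142/155 = 1/8 ✓
b·Ac²: (-1125/256592)·2291/525 + 155/672·482/1085 = 1/12 ✓
b·A²c: 155/672·28/155 = 1/24 ✓; 4 stages ⇒ order 4.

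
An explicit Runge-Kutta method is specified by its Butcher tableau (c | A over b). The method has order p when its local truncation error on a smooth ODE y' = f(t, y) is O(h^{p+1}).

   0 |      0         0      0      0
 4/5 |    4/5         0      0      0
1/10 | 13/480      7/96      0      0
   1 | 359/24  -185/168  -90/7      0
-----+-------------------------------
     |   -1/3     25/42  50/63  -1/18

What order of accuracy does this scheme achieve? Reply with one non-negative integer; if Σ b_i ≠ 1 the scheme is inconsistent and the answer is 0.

b = (-1/3, 25/42, 50/63, -1/18)
c = (0, 4/5, 1/10, 1)
Ac = (0, 0, 7/120, -13/6)
Σ b_i: (-1/3)·1 + 25/42·1 + 50/63·1 + (-1/18)·1 = 1 ✓
b·c: 25/42·4/5 + 50/63·1/10 + (-1/18)·1 = 1/2 ✓
b·c²: 25/42·16/25 + 50/63·1/100 + (-1/18)·1 = 1/3 ✓
b·Ac: 50/63·7/120 + (-1/18)·(-13/6) = 1/6 ✓
b·c³: 25/42·64/125 + 50/63·1/1000 + (-1/18)·1 = 1/4 ✓
b·(c∘Ac): 50/63·7/1200 + (-1/18)·(-13/6) = 1/8 ✓
b·Ac²: 50/63·7/150 + (-1/18)·(-5/6) = 1/12 ✓
b·A²c: (-1/18)·(-3/4) = 1/24 ✓; 4 stages ⇒ order 4.

4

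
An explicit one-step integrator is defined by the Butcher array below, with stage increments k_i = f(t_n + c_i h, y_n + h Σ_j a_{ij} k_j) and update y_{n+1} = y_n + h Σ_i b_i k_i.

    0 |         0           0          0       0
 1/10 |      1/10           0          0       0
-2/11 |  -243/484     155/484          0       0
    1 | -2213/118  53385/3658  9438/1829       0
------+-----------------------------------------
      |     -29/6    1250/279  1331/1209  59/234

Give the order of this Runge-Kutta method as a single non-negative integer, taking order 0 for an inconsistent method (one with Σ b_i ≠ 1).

4

b = (-29/6, 1250/279, 1331/1209, 59/234)
c = (0, 1/10, -2/11, 1)
Ac = (0, 0, 31/968, 123/236)
Σ b_i: (-29/6)·1 + 1250/279·1 + 1331/1209·1 + 59/234·1 = 1 ✓
b·c: 1250/279·1/10 + 1331/1209·(-2/11) + 59/234·1 = 1/2 ✓
b·c²: 1250/279·1/100 + 1331/1209·4/121 + 59/234·1 = 1/3 ✓
b·Ac: 1331/1209·31/968 + 59/234·123/236 = 1/6 ✓
b·c³: 1250/279·1/1000 + 1331/1209·(-8/1331) + 59/234·1 = 1/4 ✓
b·(c∘Ac): 1331/1209·(-31/5324) + 59/234·123/236 = 1/8 ✓
b·Ac²: 1331/1209·31/9680 + 59/234·747/2360 = 1/12 ✓
b·A²c: 59/234·39/236 = 1/24 ✓; 4 stages ⇒ order 4.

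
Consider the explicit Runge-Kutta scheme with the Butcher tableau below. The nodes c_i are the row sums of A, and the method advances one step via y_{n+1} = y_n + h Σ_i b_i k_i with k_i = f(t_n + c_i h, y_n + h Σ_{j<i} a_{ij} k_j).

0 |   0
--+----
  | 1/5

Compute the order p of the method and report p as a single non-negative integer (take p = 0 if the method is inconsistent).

b = (1/5)
c = (0)
Σ b_i: 1/5·1 = 1/5 ≠ 1 ⇒ order 0.

0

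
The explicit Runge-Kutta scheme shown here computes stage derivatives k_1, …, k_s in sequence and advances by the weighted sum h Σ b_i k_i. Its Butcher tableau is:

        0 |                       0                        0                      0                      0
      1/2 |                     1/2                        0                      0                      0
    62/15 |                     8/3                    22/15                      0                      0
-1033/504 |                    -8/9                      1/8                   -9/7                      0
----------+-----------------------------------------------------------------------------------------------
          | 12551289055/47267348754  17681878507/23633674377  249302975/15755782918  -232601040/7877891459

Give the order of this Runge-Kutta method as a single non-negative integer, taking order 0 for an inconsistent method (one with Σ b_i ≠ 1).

b = (12551289055/47267348754, 17681878507/23633674377, 249302975/15755782918, -232601040/7877891459)
c = (0, 1/2, 62/15, -1033/504)
Ac = (0, 0, 11/15, -2941/560)
Σ b_i: 12551289055/47267348754·1 + 17681878507/23633674377·1 + 249302975/15755782918·1 + (-232601040/7877891459)·1 = 1 ✓
b·c: 17681878507/23633674377·1/2 + 249302975/15755782918·62/15 + (-232601040/7877891459)·(-1033/504) = 1/2 ✓
b·c²: 17681878507/23633674377·1/4 + 249302975/15755782918·3844/225 + (-232601040/7877891459)·1067089/254016 = 1/3 ✓
b·Ac: 249302975/15755782918·11/15 + (-232601040/7877891459)·(-2941/560) = 1/6 ✓
b·c³: 17681878507/23633674377·1/8 + 249302975/15755782918·238328/3375 + (-232601040/7877891459)·(-1102302937/128024064) = 1047074001830237/714682313160480 ≠ 1/4 ⇒ order 3.
b·(c∘Ac): 249302975/15755782918·682/225 + (-232601040/7877891459)·3038053/282240 = -153065010229/567208185048 ≠ 1/8
b·Ac²: 249302975/15755782918·11/30 + (-232601040/7877891459)·(-122833/5600) = 308861085007/472673487540 ≠ 1/12
b·A²c: (-232601040/7877891459)·(-33/35) = 219309552/7877891459 ≠ 1/24

3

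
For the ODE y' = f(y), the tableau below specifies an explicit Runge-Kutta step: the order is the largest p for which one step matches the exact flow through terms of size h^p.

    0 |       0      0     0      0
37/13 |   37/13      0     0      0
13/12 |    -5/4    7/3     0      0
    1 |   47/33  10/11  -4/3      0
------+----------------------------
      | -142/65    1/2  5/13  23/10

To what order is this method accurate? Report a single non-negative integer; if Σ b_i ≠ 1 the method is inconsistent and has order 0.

b = (-142/65, 1/2, 5/13, 23/10)
c = (0, 37/13, 13/12, 1)
Ac = (0, 0, 259/39, 1471/1287)
Σ b_i: (-142/65)·1 + 1/2·1 + 5/13·1 + 23/10·1 = 1 ✓
b·c: 1/2·37/13 + 5/13·13/12 + 23/10·1 = 3229/780 ≠ 1/2 ⇒ order 1.

1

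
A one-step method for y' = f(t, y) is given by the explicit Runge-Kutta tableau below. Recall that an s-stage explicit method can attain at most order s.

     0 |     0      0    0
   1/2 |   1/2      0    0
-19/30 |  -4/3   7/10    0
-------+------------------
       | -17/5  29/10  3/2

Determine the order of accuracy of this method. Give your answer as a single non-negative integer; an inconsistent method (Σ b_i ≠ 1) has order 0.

b = (-17/5, 29/10, 3/2)
c = (0, 1/2, -19/30)
Ac = (0, 0, 7/20)
Σ b_i: (-17/5)·1 + 29/10·1 + 3/2·1 = 1 ✓
b·c: 29/10·1/2 + 3/2·(-19/30) = 1/2 ✓
b·c²: 29/10·1/4 + 3/2·361/900 = 199/150 ≠ 1/3 ⇒ order 2.
b·Ac: 3/2·7/20 = 21/40 ≠ 1/6

2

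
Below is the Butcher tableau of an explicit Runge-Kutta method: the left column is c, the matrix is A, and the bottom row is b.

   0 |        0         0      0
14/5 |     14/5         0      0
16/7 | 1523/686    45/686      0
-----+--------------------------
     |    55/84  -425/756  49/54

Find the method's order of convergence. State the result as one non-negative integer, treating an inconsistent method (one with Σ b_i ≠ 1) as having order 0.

b = (55/84, -425/756, 49/54)
c = (0, 14/5, 16/7)
Ac = (0, 0, 9/49)
Σ b_i: 55/84·1 + (-425/756)·1 + 49/54·1 = 1 ✓
b·c: (-425/756)·14/5 + 49/54·16/7 = 1/2 ✓
b·c²: (-425/756)·196/25 + 49/54·256/49 = 1/3 ✓
b·Ac: 49/54·9/49 = 1/6 ✓; 3 stages ⇒ order 3.

3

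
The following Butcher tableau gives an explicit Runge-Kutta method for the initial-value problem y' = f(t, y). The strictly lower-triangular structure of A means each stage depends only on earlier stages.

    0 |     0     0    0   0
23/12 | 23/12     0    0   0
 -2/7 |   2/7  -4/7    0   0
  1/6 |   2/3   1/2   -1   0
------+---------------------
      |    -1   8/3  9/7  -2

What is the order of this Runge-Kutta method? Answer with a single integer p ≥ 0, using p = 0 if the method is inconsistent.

b = (-1, 8/3, 9/7, -2)
c = (0, 23/12, -2/7, 1/6)
Ac = (0, 0, -23/21, 209/168)
Σ b_i: (-1)·1 + 8/3·1 + 9/7·1 + (-2)·1 = 20/21 ≠ 1 ⇒ order 0.

0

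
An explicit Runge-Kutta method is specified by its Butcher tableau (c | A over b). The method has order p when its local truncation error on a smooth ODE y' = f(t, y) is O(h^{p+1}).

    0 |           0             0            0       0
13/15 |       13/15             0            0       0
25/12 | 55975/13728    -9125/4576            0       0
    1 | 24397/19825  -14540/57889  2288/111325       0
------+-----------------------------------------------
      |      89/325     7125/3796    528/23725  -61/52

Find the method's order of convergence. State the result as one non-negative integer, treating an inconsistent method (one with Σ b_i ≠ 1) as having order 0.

4

b = (89/325, 7125/3796, 528/23725, -61/52)
c = (0, 13/15, 25/12, 1)
Ac = (0, 0, -1825/1056, -32/183)
Σ b_i: 89/325·1 + 7125/3796·1 + 528/23725·1 + (-61/52)·1 = 1 ✓
b·c: 7125/3796·13/15 + 528/23725·25/12 + (-61/52)·1 = 1/2 ✓
b·c²: 7125/3796·169/225 + 528/23725·625/144 + (-61/52)·1 = 1/3 ✓
b·Ac: 528/23725·(-1825/1056) + (-61/52)·(-32/183) = 1/6 ✓
b·c³: 7125/3796·2197/3375 + 528/23725·15625/1728 + (-61/52)·1 = 1/4 ✓
b·(c∘Ac): 528/23725·(-45625/12672) + (-61/52)·(-32/183) = 1/8 ✓
b·Ac²: 528/23725·(-4745/3168) + (-61/52)·(-91/915) = 1/12 ✓
b·A²c: (-61/52)·(-13/366) = 1/24 ✓; 4 stages ⇒ order 4.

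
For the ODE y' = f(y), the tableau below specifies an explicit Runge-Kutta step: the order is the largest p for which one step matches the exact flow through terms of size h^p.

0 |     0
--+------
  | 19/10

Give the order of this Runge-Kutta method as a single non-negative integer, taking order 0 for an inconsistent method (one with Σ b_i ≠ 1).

b = (19/10)
c = (0)
Σ b_i: 19/10·1 = 19/10 ≠ 1 ⇒ order 0.

0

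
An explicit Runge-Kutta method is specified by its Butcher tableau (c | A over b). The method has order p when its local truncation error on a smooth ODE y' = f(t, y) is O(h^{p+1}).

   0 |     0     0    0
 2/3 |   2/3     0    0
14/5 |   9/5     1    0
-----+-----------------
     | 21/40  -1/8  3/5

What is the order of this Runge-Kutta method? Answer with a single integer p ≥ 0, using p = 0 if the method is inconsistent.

b = (21/40, -1/8, 3/5)
c = (0, 2/3, 14/5)
Ac = (0, 0, 2/3)
Σ b_i: 21/40·1 + (-1/8)·1 + 3/5·1 = 1 ✓
b·c: (-1/8)·2/3 + 3/5·14/5 = 479/300 ≠ 1/2 ⇒ order 1.

1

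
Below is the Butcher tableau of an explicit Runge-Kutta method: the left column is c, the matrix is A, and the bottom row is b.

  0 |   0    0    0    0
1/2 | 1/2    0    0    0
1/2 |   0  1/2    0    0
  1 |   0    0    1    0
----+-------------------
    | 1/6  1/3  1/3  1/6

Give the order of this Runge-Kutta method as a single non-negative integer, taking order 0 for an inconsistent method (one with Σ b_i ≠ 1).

4

b = (1/6, 1/3, 1/3, 1/6)
c = (0, 1/2, 1/2, 1)
Ac = (0, 0, 1/4, 1/2)
Σ b_i: 1/6·1 + 1/3·1 + 1/3·1 + 1/6·1 = 1 ✓
b·c: 1/3·1/2 + 1/3·1/2 + 1/6·1 = 1/2 ✓
b·c²: 1/3·1/4 + 1/3·1/4 + 1/6·1 = 1/3 ✓
b·Ac: 1/3·1/4 + 1/6·1/2 = 1/6 ✓
b·c³: 1/3·1/8 + 1/3·1/8 + 1/6·1 = 1/4 ✓
b·(c∘Ac): 1/3·1/8 + 1/6·1/2 = 1/8 ✓
b·Ac²: 1/3·1/8 + 1/6·1/4 = 1/12 ✓
b·A²c: 1/6·1/4 = 1/24 ✓; 4 stages ⇒ order 4.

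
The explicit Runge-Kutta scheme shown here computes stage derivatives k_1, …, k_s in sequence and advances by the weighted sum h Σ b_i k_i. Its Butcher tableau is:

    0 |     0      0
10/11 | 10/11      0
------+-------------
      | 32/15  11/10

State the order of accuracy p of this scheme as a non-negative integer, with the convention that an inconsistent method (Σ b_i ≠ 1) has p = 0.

0

b = (32/15, 11/10)
c = (0, 10/11)
Σ b_i: 32/15·1 + 11/10·1 = 97/30 ≠ 1 ⇒ order 0.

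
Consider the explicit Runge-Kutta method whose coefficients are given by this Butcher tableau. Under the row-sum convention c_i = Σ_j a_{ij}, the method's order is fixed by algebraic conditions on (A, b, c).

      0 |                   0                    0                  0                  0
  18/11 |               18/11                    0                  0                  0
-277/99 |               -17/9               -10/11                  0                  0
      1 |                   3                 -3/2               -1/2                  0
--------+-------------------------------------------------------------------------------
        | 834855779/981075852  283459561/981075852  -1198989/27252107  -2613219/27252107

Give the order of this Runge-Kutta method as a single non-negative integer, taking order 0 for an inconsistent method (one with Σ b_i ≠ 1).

3

b = (834855779/981075852, 283459561/981075852, -1198989/27252107, -2613219/27252107)
c = (0, 18/11, -277/99, 1)
Ac = (0, 0, -180/121, -19/18)
Σ b_i: 834855779/981075852·1 + 283459561/981075852·1 + (-1198989/27252107)·1 + (-2613219/27252107)·1 = 1 ✓
b·c: 283459561/981075852·18/11 + (-1198989/27252107)·(-277/99) + (-2613219/27252107)·1 = 1/2 ✓
b·c²: 283459561/981075852·324/121 + (-1198989/27252107)·76729/9801 + (-2613219/27252107)·1 = 1/3 ✓
b·Ac: (-1198989/27252107)·(-180/121) + (-2613219/27252107)·(-19/18) = 1/6 ✓
b·c³: 283459561/981075852·5832/1331 + (-1198989/27252107)·(-21253933/970299) + (-2613219/27252107)·1 = 17270779102/8093875779 ≠ 1/4 ⇒ order 3.
b·(c∘Ac): (-1198989/27252107)·5540/1331 + (-2613219/27252107)·(-19/18) = -147320903/1798639062 ≠ 1/8
b·Ac²: (-1198989/27252107)·(-3240/1331) + (-2613219/27252107)·(-155461/19602) = 154488344693/178065267138 ≠ 1/12
b·A²c: (-2613219/27252107)·90/121 = -235189710/3297504947 ≠ 1/24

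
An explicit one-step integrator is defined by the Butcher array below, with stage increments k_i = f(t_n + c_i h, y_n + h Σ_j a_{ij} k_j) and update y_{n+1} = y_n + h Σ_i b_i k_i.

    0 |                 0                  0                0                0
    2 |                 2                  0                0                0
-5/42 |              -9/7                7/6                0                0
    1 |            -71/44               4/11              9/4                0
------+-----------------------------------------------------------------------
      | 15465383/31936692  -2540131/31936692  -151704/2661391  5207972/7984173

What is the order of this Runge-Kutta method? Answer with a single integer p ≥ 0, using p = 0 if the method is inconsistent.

b = (15465383/31936692, -2540131/31936692, -151704/2661391, 5207972/7984173)
c = (0, 2, -5/42, 1)
Ac = (0, 0, 7/3, 283/616)
Σ b_i: 15465383/31936692·1 + (-2540131/31936692)·1 + (-151704/2661391)·1 + 5207972/7984173·1 = 1 ✓
b·c: (-2540131/31936692)·2 + (-151704/2661391)·(-5/42) + 5207972/7984173·1 = 1/2 ✓
b·c²: (-2540131/31936692)·4 + (-151704/2661391)·25/1764 + 5207972/7984173·1 = 1/3 ✓
b·Ac: (-151704/2661391)·7/3 + 5207972/7984173·283/616 = 1/6 ✓
b·c³: (-2540131/31936692)·8 + (-151704/2661391)·(-125/74088) + 5207972/7984173·1 = 899345/55889211 ≠ 1/4 ⇒ order 3.
b·(c∘Ac): (-151704/2661391)·(-5/18) + 5207972/7984173·283/616 = 5038087/15968346 ≠ 1/8
b·Ac²: (-151704/2661391)·14/3 + 5207972/7984173·12819/8624 = 52429501/74518948 ≠ 1/12
b·A²c: 5207972/7984173·21/4 = 9113951/2661391 ≠ 1/24

3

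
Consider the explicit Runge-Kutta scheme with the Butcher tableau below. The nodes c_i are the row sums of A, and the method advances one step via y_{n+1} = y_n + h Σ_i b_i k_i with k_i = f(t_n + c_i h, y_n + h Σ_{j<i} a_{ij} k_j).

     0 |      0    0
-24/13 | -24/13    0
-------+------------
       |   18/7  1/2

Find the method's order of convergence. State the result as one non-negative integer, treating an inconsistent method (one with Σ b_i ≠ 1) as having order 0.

b = (18/7, 1/2)
c = (0, -24/13)
Σ b_i: 18/7·1 + 1/2·1 = 43/14 ≠ 1 ⇒ order 0.

0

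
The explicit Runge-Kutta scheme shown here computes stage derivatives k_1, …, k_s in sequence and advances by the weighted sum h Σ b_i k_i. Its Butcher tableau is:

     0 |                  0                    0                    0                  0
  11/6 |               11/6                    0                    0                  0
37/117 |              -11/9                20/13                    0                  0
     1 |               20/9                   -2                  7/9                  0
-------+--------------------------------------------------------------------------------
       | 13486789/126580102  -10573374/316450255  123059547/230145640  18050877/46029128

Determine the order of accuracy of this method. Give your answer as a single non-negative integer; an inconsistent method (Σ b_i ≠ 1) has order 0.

3

b = (13486789/126580102, -10573374/316450255, 123059547/230145640, 18050877/46029128)
c = (0, 11/6, 37/117, 1)
Ac = (0, 0, 110/39, -3602/1053)
Σ b_i: 13486789/126580102·1 + (-10573374/316450255)·1 + 123059547/230145640·1 + 18050877/46029128·1 = 1 ✓
b·c: (-10573374/316450255)·11/6 + 123059547/230145640·37/117 + 18050877/46029128·1 = 1/2 ✓
b·c²: (-10573374/316450255)·121/36 + 123059547/230145640·1369/13689 + 18050877/46029128·1 = 1/3 ✓
b·Ac: 123059547/230145640·110/39 + 18050877/46029128·(-3602/1053) = 1/6 ✓
b·c³: (-10573374/316450255)·1331/216 + 123059547/230145640·50653/1601613 + 18050877/46029128·1 = 1641343259/8078111964 ≠ 1/4 ⇒ order 3.
b·(c∘Ac): 123059547/230145640·4070/4563 + 18050877/46029128·(-3602/1053) = -29845439/34521846 ≠ 1/8
b·Ac²: 123059547/230145640·605/117 + 18050877/46029128·(-1637203/246402) = 5144792441/32312447856 ≠ 1/12
b·A²c: 18050877/46029128·770/351 = 19799395/23014564 ≠ 1/24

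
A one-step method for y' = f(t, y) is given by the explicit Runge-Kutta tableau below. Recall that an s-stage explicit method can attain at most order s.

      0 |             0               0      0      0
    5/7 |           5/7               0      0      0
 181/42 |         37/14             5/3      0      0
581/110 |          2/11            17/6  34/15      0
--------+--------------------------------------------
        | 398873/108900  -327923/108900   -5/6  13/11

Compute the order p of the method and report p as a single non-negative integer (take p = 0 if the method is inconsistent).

2

b = (398873/108900, -327923/108900, -5/6, 13/11)
c = (0, 5/7, 181/42, 581/110)
Ac = (0, 0, 25/21, 7429/630)
Σ b_i: 398873/108900·1 + (-327923/108900)·1 + (-5/6)·1 + 13/11·1 = 1 ✓
b·c: (-327923/108900)·5/7 + (-5/6)·181/42 + 13/11·581/110 = 1/2 ✓
b·c²: (-327923/108900)·25/49 + (-5/6)·32761/1764 + 13/11·337561/12100 = 5619738953/352182600 ≠ 1/3 ⇒ order 2.
b·Ac: (-5/6)·25/21 + 13/11·7429/630 = 44851/3465 ≠ 1/6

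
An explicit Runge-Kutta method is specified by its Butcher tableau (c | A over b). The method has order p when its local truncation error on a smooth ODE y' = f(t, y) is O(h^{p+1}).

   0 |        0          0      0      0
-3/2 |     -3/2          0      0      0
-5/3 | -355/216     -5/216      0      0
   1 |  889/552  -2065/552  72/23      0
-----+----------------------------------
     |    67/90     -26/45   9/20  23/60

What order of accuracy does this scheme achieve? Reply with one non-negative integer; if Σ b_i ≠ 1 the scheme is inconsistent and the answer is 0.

4

b = (67/90, -26/45, 9/20, 23/60)
c = (0, -3/2, -5/3, 1)
Ac = (0, 0, 5/144, 145/368)
Σ b_i: 67/90·1 + (-26/45)·1 + 9/20·1 + 23/60·1 = 1 ✓
b·c: (-26/45)·(-3/2) + 9/20·(-5/3) + 23/60·1 = 1/2 ✓
b·c²: (-26/45)·9/4 + 9/20·25/9 + 23/60·1 = 1/3 ✓
b·Ac: 9/20·5/144 + 23/60·145/368 = 1/6 ✓
b·c³: (-26/45)·(-27/8) + 9/20·(-125/27) + 23/60·1 = 1/4 ✓
b·(c∘Ac): 9/20·(-25/432) + 23/60·145/368 = 1/8 ✓
b·Ac²: 9/20·(-5/96) + 23/60·205/736 = 1/12 ✓
b·A²c: 23/60·5/46 = 1/24 ✓; 4 stages ⇒ order 4.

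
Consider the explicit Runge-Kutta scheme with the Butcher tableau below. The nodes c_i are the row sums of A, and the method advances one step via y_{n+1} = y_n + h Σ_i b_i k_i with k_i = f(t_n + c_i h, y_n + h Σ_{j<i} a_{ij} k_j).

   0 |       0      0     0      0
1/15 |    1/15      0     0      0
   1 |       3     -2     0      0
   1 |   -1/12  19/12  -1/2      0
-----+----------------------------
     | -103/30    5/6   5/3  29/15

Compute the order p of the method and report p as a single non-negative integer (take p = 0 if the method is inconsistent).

1

b = (-103/30, 5/6, 5/3, 29/15)
c = (0, 1/15, 1, 1)
Ac = (0, 0, -2/15, -71/180)
Σ b_i: (-103/30)·1 + 5/6·1 + 5/3·1 + 29/15·1 = 1 ✓
b·c: 5/6·1/15 + 5/3·1 + 29/15·1 = 329/90 ≠ 1/2 ⇒ order 1.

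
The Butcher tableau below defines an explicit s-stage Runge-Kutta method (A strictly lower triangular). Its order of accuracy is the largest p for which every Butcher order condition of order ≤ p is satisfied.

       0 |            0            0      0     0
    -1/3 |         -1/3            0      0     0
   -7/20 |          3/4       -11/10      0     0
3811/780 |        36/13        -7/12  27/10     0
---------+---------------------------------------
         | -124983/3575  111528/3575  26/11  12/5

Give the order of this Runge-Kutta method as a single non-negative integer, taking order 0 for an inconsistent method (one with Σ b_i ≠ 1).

2

b = (-124983/3575, 111528/3575, 26/11, 12/5)
c = (0, -1/3, -7/20, 3811/780)
Ac = (0, 0, 11/30, -1351/1800)
Σ b_i: (-124983/3575)·1 + 111528/3575·1 + 26/11·1 + 12/5·1 = 1 ✓
b·c: 111528/3575·(-1/3) + 26/11·(-7/20) + 12/5·3811/780 = 1/2 ✓
b·c²: 111528/3575·1/9 + 26/11·49/400 + 12/5·14523721/608400 = 340468177/5577000 ≠ 1/3 ⇒ order 2.
b·Ac: 26/11·11/30 + 12/5·(-1351/1800) = -701/750 ≠ 1/6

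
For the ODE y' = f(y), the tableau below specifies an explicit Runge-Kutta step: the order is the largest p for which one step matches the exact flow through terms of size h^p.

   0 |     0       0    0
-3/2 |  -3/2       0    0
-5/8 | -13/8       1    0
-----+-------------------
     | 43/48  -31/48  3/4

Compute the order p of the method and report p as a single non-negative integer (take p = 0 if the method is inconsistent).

2

b = (43/48, -31/48, 3/4)
c = (0, -3/2, -5/8)
Ac = (0, 0, -3/2)
Σ b_i: 43/48·1 + (-31/48)·1 + 3/4·1 = 1 ✓
b·c: (-31/48)·(-3/2) + 3/4·(-5/8) = 1/2 ✓
b·c²: (-31/48)·9/4 + 3/4·25/64 = -297/256 ≠ 1/3 ⇒ order 2.
b·Ac: 3/4·(-3/2) = -9/8 ≠ 1/6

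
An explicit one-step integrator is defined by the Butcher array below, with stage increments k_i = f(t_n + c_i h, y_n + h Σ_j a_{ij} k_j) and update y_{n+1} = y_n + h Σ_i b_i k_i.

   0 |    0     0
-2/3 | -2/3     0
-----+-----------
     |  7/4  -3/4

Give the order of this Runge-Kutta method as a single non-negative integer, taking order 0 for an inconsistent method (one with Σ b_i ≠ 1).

b = (7/4, -3/4)
c = (0, -2/3)
Σ b_i: 7/4·1 + (-3/4)·1 = 1 ✓
b·c: (-3/4)·(-2/3) = 1/2 ✓; 2 stages ⇒ order 2.

2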